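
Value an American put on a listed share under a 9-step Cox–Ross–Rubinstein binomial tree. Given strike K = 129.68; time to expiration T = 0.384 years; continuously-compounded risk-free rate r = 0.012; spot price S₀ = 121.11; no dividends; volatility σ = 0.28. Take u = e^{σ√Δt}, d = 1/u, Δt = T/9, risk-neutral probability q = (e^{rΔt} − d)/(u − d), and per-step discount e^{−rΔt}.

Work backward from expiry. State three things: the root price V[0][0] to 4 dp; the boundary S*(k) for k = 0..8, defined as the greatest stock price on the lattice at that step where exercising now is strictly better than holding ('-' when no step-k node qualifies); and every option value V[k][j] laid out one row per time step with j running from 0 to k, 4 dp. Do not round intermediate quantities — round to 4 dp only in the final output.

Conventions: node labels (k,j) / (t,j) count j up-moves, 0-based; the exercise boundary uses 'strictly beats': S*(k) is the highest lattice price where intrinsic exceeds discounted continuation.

price = 13.2327
boundary = - - - - 96.0965 101.8183 107.8807 114.3041 121.1100
tree:
13.2327
17.5048 8.7994
22.4715 12.3530 5.1095
27.9318 16.8112 7.7253 2.3921
33.5835 22.0778 11.3465 3.9638 0.7585
38.9837 27.8617 16.0802 6.4310 1.3997 0.0918
44.0805 33.5835 21.7993 10.1437 2.5729 0.1800 0.0000
48.8908 38.9837 27.8617 15.3759 4.7080 0.3531 0.0000 0.0000
53.4308 44.0805 33.5835 21.7993 8.5700 0.6927 0.0000 0.0000 0.0000
57.7157 48.8908 38.9837 27.8617 15.3759 1.3589 0.0000 0.0000 0.0000 0.0000

Δt=0.04267, u=1.05954, d=0.94380, q=0.48997, disc=e^(-rΔt)=0.99949
k=9 terminal: V=max(K-S,0) → 57.7157 48.8908 38.9837 27.8617 15.3759 1.3589 0.0000 0.0000 0.0000 0.0000
k=8: j=0 S=76.2492 intr=53.4308 cont=53.3644 V=53.4308[EX]; j=1 S=85.5995 intr=44.0805 cont=44.0141 V=44.0805[EX]; j=2 S=96.0965 intr=33.5835 cont=33.5171 V=33.5835[EX]; j=3 S=107.8807 intr=21.7993 cont=21.7329 V=21.7993[EX]; j=4 S=121.1100 intr=8.5700 cont=8.5036 V=8.5700[EX]; j=5 S=135.9616 intr=0.0000 cont=0.6927 V=0.6927[hold]; j=6 S=152.6344 intr=0.0000 cont=0.0000 V=0.0000[hold]; j=7 S=171.3518 intr=0.0000 cont=0.0000 V=0.0000[hold]; j=8 S=192.3644 intr=0.0000 cont=0.0000 V=0.0000[hold]  S*(8)=121.1100
k=7: j=0 S=80.7892 intr=48.8908 cont=48.8244 V=48.8908[EX]; j=1 S=90.6963 intr=38.9837 cont=38.9173 V=38.9837[EX]; j=2 S=101.8183 intr=27.8617 cont=27.7953 V=27.8617[EX]; j=3 S=114.3041 intr=15.3759 cont=15.3095 V=15.3759[EX]; j=4 S=128.3211 intr=1.3589 cont=4.7080 V=4.7080[hold]; j=5 S=144.0570 intr=0.0000 cont=0.3531 V=0.3531[hold]; j=6 S=161.7225 intr=0.0000 cont=0.0000 V=0.0000[hold]; j=7 S=181.5544 intr=0.0000 cont=0.0000 V=0.0000[hold]  S*(7)=114.3041
k=6: j=0 S=85.5995 intr=44.0805 cont=44.0141 V=44.0805[EX]; j=1 S=96.0965 intr=33.5835 cont=33.5171 V=33.5835[EX]; j=2 S=107.8807 intr=21.7993 cont=21.7329 V=21.7993[EX]; j=3 S=121.1100 intr=8.5700 cont=10.1437 V=10.1437[hold]; j=4 S=135.9616 intr=0.0000 cont=2.5729 V=2.5729[hold]; j=5 S=152.6344 intr=0.0000 cont=0.1800 V=0.1800[hold]; j=6 S=171.3518 intr=0.0000 cont=0.0000 V=0.0000[hold]  S*(6)=107.8807
k=5: j=0 S=90.6963 intr=38.9837 cont=38.9173 V=38.9837[EX]; j=1 S=101.8183 intr=27.8617 cont=27.7953 V=27.8617[EX]; j=2 S=114.3041 intr=15.3759 cont=16.0802 V=16.0802[hold]; j=3 S=128.3211 intr=1.3589 cont=6.4310 V=6.4310[hold]; j=4 S=144.0570 intr=0.0000 cont=1.3997 V=1.3997[hold]; j=5 S=161.7225 intr=0.0000 cont=0.0918 V=0.0918[hold]  S*(5)=101.8183
k=4: j=0 S=96.0965 intr=33.5835 cont=33.5171 V=33.5835[EX]; j=1 S=107.8807 intr=21.7993 cont=22.0778 V=22.0778[hold]; j=2 S=121.1100 intr=8.5700 cont=11.3465 V=11.3465[hold]; j=3 S=135.9616 intr=0.0000 cont=3.9638 V=3.9638[hold]; j=4 S=152.6344 intr=0.0000 cont=0.7585 V=0.7585[hold]  S*(4)=96.0965
k=3: j=0 S=101.8183 intr=27.8617 cont=27.9318 V=27.9318[hold]; j=1 S=114.3041 intr=15.3759 cont=16.8112 V=16.8112[hold]; j=2 S=128.3211 intr=1.3589 cont=7.7253 V=7.7253[hold]; j=3 S=144.0570 intr=0.0000 cont=2.3921 V=2.3921[hold]  S*(3)=-
k=2: j=0 S=107.8807 intr=21.7993 cont=22.4715 V=22.4715[hold]; j=1 S=121.1100 intr=8.5700 cont=12.3530 V=12.3530[hold]; j=2 S=135.9616 intr=0.0000 cont=5.1095 V=5.1095[hold]  S*(2)=-
k=1: j=0 S=114.3041 intr=15.3759 cont=17.5048 V=17.5048[hold]; j=1 S=128.3211 intr=1.3589 cont=8.7994 V=8.7994[hold]  S*(1)=-
k=0: j=0 S=121.1100 intr=8.5700 cont=13.2327 V=13.2327[hold]  S*(0)=-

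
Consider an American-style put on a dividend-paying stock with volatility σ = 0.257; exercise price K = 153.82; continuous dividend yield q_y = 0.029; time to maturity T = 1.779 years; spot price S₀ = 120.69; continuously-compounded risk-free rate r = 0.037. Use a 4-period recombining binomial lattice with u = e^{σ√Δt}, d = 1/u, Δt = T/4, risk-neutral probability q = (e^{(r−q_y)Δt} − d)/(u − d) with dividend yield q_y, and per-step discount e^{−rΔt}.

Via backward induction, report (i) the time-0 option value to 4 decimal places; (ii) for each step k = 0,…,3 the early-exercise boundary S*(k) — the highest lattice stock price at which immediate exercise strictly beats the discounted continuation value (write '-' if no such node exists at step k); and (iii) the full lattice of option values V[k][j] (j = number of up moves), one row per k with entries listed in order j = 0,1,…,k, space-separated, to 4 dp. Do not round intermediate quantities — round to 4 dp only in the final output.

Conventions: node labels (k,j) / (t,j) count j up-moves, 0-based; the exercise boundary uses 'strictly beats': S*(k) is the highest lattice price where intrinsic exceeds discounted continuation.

price = 37.7286
boundary = - 101.6802 85.6647 101.6802
tree:
37.7286
52.1398 22.6594
68.1553 35.2866 9.0865
81.6483 52.1398 17.3504 0.0000
93.0160 68.1553 33.1300 0.0000 0.0000

Δt=0.44475, u=1.18696, d=0.84249, q=0.46760, disc=e^(-rΔt)=0.98368
k=4 terminal: V=max(K-S,0) → 93.0160 68.1553 33.1300 0.0000 0.0000
k=3: j=0 S=72.1717 intr=81.6483 cont=80.0626 V=81.6483[EX]; j=1 S=101.6802 intr=52.1398 cont=50.9323 V=52.1398[EX]; j=2 S=143.2537 intr=10.5663 cont=17.3504 V=17.3504[hold]; j=3 S=201.8252 intr=0.0000 cont=0.0000 V=0.0000[hold]  S*(3)=101.6802
k=2: j=0 S=85.6647 intr=68.1553 cont=66.7426 V=68.1553[EX]; j=1 S=120.6900 intr=33.1300 cont=35.2866 V=35.2866[hold]; j=2 S=170.0359 intr=0.0000 cont=9.0865 V=9.0865[hold]  S*(2)=85.6647
k=1: j=0 S=101.6802 intr=52.1398 cont=51.9243 V=52.1398[EX]; j=1 S=143.2537 intr=10.5663 cont=22.6594 V=22.6594[hold]  S*(1)=101.6802
k=0: j=0 S=120.6900 intr=33.1300 cont=37.7286 V=37.7286[hold]  S*(0)=-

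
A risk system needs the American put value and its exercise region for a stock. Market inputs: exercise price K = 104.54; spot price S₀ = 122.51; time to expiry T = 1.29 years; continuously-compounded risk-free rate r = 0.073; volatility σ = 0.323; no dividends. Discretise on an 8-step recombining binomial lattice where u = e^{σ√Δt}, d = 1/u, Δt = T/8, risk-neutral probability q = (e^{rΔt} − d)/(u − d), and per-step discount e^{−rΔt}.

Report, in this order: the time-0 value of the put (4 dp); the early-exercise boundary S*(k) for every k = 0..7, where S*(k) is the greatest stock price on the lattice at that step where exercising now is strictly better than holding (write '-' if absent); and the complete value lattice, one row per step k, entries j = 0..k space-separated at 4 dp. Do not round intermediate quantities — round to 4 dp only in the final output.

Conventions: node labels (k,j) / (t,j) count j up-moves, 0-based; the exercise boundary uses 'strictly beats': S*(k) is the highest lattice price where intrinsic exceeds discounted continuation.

params: Δt=0.16125 u=1.13849 d=0.87836 q=0.51314 e^(-rΔt)=0.98830
t_8 payoffs: 61.1355 48.2808 31.6189 10.0225 0.0000 0.0000 0.0000 0.0000 0.0000
t_7: node(7,0) S=49.4156 payoff=55.1244 vs cont=53.9010 → 55.1244 [stop]  node(7,1) S=64.0506 payoff=40.4894 vs cont=39.2660 → 40.4894 [stop]  node(7,2) S=83.0200 payoff=21.5200 vs cont=20.2966 → 21.5200 [stop]  node(7,3) S=107.6073 payoff=0.0000 vs cont=4.8225 → 4.8225 [wait]  node(7,4) S=139.4765 payoff=0.0000 vs cont=0.0000 → 0.0000 [wait]  node(7,5) S=180.7841 payoff=0.0000 vs cont=0.0000 → 0.0000 [wait]  node(7,6) S=234.3255 payoff=0.0000 vs cont=0.0000 → 0.0000 [wait]  node(7,7) S=303.7238 payoff=0.0000 vs cont=0.0000 → 0.0000 [wait]  ⇒ S*(7)=83.0200
t_6: node(6,0) S=56.2592 payoff=48.2808 vs cont=47.0574 → 48.2808 [stop]  node(6,1) S=72.9211 payoff=31.6189 vs cont=30.3956 → 31.6189 [stop]  node(6,2) S=94.5175 payoff=10.0225 vs cont=12.8003 → 12.8003 [wait]  node(6,3) S=122.5100 payoff=0.0000 vs cont=2.3204 → 2.3204 [wait]  node(6,4) S=158.7928 payoff=0.0000 vs cont=0.0000 → 0.0000 [wait]  node(6,5) S=205.8211 payoff=0.0000 vs cont=0.0000 → 0.0000 [wait]  node(6,6) S=266.7775 payoff=0.0000 vs cont=0.0000 → 0.0000 [wait]  ⇒ S*(6)=72.9211
t_5: node(5,0) S=64.0506 payoff=40.4894 vs cont=39.2660 → 40.4894 [stop]  node(5,1) S=83.0200 payoff=21.5200 vs cont=21.7054 → 21.7054 [wait]  node(5,2) S=107.6073 payoff=0.0000 vs cont=7.3358 → 7.3358 [wait]  node(5,3) S=139.4765 payoff=0.0000 vs cont=1.1165 → 1.1165 [wait]  node(5,4) S=180.7841 payoff=0.0000 vs cont=0.0000 → 0.0000 [wait]  node(5,5) S=234.3255 payoff=0.0000 vs cont=0.0000 → 0.0000 [wait]  ⇒ S*(5)=64.0506
t_4: node(4,0) S=72.9211 payoff=31.6189 vs cont=30.4896 → 31.6189 [stop]  node(4,1) S=94.5175 payoff=10.0225 vs cont=14.1641 → 14.1641 [wait]  node(4,2) S=122.5100 payoff=0.0000 vs cont=4.0960 → 4.0960 [wait]  node(4,3) S=158.7928 payoff=0.0000 vs cont=0.5372 → 0.5372 [wait]  node(4,4) S=205.8211 payoff=0.0000 vs cont=0.0000 → 0.0000 [wait]  ⇒ S*(4)=72.9211
t_3: node(3,0) S=83.0200 payoff=21.5200 vs cont=22.3970 → 22.3970 [wait]  node(3,1) S=107.6073 payoff=0.0000 vs cont=8.8925 → 8.8925 [wait]  node(3,2) S=139.4765 payoff=0.0000 vs cont=2.2433 → 2.2433 [wait]  node(3,3) S=180.7841 payoff=0.0000 vs cont=0.2585 → 0.2585 [wait]  ⇒ S*(3)=-
t_2: node(2,0) S=94.5175 payoff=10.0225 vs cont=15.2863 → 15.2863 [wait]  node(2,1) S=122.5100 payoff=0.0000 vs cont=5.4164 → 5.4164 [wait]  node(2,2) S=158.7928 payoff=0.0000 vs cont=1.2105 → 1.2105 [wait]  ⇒ S*(2)=-
t_1: node(1,0) S=107.6073 payoff=0.0000 vs cont=10.1021 → 10.1021 [wait]  node(1,1) S=139.4765 payoff=0.0000 vs cont=3.2200 → 3.2200 [wait]  ⇒ S*(1)=-
t_0: node(0,0) S=122.5100 payoff=0.0000 vs cont=6.4938 → 6.4938 [wait]  ⇒ S*(0)=-

price = 6.4938
boundary = - - - - 72.9211 64.0506 72.9211 83.0200
tree:
6.4938
10.1021 3.2200
15.2863 5.4164 1.2105
22.3970 8.8925 2.2433 0.2585
31.6189 14.1641 4.0960 0.5372 0.0000
40.4894 21.7054 7.3358 1.1165 0.0000 0.0000
48.2808 31.6189 12.8003 2.3204 0.0000 0.0000 0.0000
55.1244 40.4894 21.5200 4.8225 0.0000 0.0000 0.0000 0.0000
61.1355 48.2808 31.6189 10.0225 0.0000 0.0000 0.0000 0.0000 0.0000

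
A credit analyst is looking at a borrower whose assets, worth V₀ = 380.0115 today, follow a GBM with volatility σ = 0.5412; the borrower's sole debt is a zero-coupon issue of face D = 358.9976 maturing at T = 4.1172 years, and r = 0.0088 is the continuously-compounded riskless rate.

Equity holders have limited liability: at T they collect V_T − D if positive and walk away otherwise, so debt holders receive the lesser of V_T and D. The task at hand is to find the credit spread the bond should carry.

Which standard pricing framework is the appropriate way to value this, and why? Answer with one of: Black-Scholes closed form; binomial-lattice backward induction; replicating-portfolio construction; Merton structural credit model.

framework: Merton structural credit model

Key observation: the data describe a firm's assets (V₀ = 380.0115, GBM) and a single zero-coupon debt of face 358.9976, so credit quantities follow from equity-as-call in the structural model.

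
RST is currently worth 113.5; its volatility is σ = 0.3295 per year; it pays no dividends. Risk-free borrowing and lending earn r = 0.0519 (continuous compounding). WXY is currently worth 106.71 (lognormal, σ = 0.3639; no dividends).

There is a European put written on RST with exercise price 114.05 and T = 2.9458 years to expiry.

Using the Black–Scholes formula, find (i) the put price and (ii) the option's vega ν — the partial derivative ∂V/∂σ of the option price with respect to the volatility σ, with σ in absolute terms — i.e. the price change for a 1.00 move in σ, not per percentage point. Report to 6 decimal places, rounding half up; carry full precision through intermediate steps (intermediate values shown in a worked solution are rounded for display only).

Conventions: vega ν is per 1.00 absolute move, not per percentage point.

σ√T = 0.3295·√2.9458 = 0.565532
d₁ = (ln(S/K) + (r+σ²/2)T) / (σ√T) = (ln(113.5/114.05) + (0.0519+0.3295²/2)·2.9458) / 0.565532 = (-0.004834 + 0.312800) / 0.565532 = 0.544560
d₂ = d₁ − σ√T = 0.544560 − 0.565532 = -0.020972
e^{−rT} = 0.858227
N(−d₁) = 0.293028,  N(−d₂) = 0.508366
Put price V = K·e^{−rT}·N(−d₂) − S·N(−d₁) = 49.759239 − 33.258686 = 16.500552
φ(d₁) = (1/√(2π))·e^{−d₁²/2} = 0.343966
ν = S·φ(d₁)·√T = 67.005969

price = 16.500552
ν = 67.005969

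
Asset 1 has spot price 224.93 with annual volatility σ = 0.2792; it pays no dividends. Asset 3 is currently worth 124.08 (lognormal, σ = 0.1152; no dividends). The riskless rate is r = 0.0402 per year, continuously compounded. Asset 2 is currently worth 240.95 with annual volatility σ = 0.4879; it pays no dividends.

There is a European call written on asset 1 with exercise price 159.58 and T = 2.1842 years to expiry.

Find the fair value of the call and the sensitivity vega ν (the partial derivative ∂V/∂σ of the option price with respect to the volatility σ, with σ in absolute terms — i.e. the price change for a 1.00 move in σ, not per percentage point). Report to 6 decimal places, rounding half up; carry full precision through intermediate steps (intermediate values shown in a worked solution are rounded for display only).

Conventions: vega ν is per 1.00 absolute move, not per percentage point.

σ√T = 0.2792·√2.1842 = 0.412631
d₁ = (ln(S/K) + (r+σ²/2)T) / (σ√T) = (ln(224.93/159.58) + (0.0402+0.2792²/2)·2.1842) / 0.412631 = (0.343244 + 0.172937) / 0.412631 = 1.250951
d₂ = d₁ − σ√T = 1.250951 − 0.412631 = 0.838320
e^{−rT} = 0.915940
N(d₁) = 0.894524,  N(d₂) = 0.799075
Call price V = S·N(d₁) − K·e^{−rT}·N(d₂) = 201.205235 − 116.797239 = 84.407996
φ(d₁) = (1/√(2π))·e^{−d₁²/2} = 0.182432
ν = S·φ(d₁)·√T = 60.644963

price = 84.407996
ν = 60.644963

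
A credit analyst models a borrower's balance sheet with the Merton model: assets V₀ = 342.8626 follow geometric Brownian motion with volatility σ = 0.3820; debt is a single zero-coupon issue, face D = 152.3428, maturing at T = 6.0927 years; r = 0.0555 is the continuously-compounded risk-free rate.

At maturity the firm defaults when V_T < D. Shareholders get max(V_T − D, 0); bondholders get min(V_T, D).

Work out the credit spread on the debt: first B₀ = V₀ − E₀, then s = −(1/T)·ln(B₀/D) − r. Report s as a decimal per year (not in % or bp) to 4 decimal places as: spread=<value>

With assets at 342.8626 and a single debt payment of 152.3428 at 6.0927 years:
d₁ = [ln(V₀/D) + (r + σ²/2)T] / (σ√T)
   = [ln(342.8626/152.3428) + (0.0555 + 0.5·0.3820²)·6.0927] / (0.3820·√6.0927)
   = [0.811197 + 0.782680] / 0.942906 = 1.690389
d₂ = d₁ − σ√T = 1.690389 − 0.942906 = 0.747483
N(d₁) = 0.954523,  N(d₂) = 0.772614,  e^(−rT) = 0.713092
E₀ = V₀·N(d₁) − D·e^(−rT)·N(d₂)
   = 342.8626·0.954523 − 152.3428·0.713092·0.772614 = 243.337825
B₀ = V₀ − E₀ = 342.8626 − 243.337825 = 99.524775
spread = −(1/T)·ln(B₀/D) − r = −(1/6.0927)·ln(99.524775/152.3428) − 0.0555 = 0.01437487

spread=0.0144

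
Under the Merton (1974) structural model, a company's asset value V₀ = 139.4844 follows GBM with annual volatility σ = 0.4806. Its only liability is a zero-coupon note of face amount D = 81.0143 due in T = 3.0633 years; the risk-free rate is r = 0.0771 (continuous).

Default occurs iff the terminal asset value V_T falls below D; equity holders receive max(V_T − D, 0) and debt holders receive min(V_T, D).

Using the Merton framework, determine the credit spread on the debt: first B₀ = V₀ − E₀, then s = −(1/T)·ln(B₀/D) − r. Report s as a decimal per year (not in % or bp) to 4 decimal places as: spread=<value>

spread=0.0389

Apply the equity-as-call identities (strike 81.0143, horizon 3.0633 years):
d₁ = [ln(V₀/D) + (r + σ²/2)T] / (σ√T)
   = [ln(139.4844/81.0143) + (0.0771 + 0.5·0.4806²)·3.0633] / (0.4806·√3.0633)
   = [0.543327 + 0.589955] / 0.841160 = 1.347285
d₂ = d₁ − σ√T = 1.347285 − 0.841160 = 0.506126
N(d₁) = 0.911056,  N(d₂) = 0.693616,  e^(−rT) = 0.789638
E₀ = V₀·N(d₁) − D·e^(−rT)·N(d₂)
   = 139.4844·0.911056 − 81.0143·0.789638·0.693616 = 82.706100
B₀ = V₀ − E₀ = 139.4844 − 82.706100 = 56.778300
spread = −(1/T)·ln(B₀/D) − r = −(1/3.0633)·ln(56.778300/81.0143) − 0.0771 = 0.03894201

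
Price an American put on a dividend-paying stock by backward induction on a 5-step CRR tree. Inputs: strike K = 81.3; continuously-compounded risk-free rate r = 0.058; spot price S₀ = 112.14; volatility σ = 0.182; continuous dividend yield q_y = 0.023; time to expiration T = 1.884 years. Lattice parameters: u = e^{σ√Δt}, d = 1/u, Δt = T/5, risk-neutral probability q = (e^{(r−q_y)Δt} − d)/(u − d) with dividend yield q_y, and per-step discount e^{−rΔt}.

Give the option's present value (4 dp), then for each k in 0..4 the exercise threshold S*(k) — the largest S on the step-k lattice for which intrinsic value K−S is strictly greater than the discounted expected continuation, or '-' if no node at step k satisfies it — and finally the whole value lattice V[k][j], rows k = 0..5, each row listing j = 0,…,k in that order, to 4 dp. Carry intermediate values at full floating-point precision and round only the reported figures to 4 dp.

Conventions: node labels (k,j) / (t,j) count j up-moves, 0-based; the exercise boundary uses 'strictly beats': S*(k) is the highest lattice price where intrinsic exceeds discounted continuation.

price = 0.5236
boundary = - - - - 71.7274
tree:
0.5236
1.0871 0.0484
2.2514 0.1055 0.0000
4.6498 0.2301 0.0000 0.0000
9.5726 0.5018 0.0000 0.0000 0.0000
17.1545 1.0946 0.0000 0.0000 0.0000 0.0000

Δt=0.37680, u=1.11820, d=0.89430, q=0.53139, disc=e^(-rΔt)=0.97838
k=5 terminal: V=max(K-S,0) → 17.1545 1.0946 0.0000 0.0000 0.0000 0.0000
k=4: j=0 S=71.7274 intr=9.5726 cont=8.4341 V=9.5726[EX]; j=1 S=89.6856 intr=0.0000 cont=0.5018 V=0.5018[hold]; j=2 S=112.1400 intr=0.0000 cont=0.0000 V=0.0000[hold]; j=3 S=140.2163 intr=0.0000 cont=0.0000 V=0.0000[hold]; j=4 S=175.3219 intr=0.0000 cont=0.0000 V=0.0000[hold]  S*(4)=71.7274
k=3: j=0 S=80.2054 intr=1.0946 cont=4.6498 V=4.6498[hold]; j=1 S=100.2863 intr=0.0000 cont=0.2301 V=0.2301[hold]; j=2 S=125.3948 intr=0.0000 cont=0.0000 V=0.0000[hold]; j=3 S=156.7896 intr=0.0000 cont=0.0000 V=0.0000[hold]  S*(3)=-
k=2: j=0 S=89.6856 intr=0.0000 cont=2.2514 V=2.2514[hold]; j=1 S=112.1400 intr=0.0000 cont=0.1055 V=0.1055[hold]; j=2 S=140.2163 intr=0.0000 cont=0.0000 V=0.0000[hold]  S*(2)=-
k=1: j=0 S=100.2863 intr=0.0000 cont=1.0871 V=1.0871[hold]; j=1 S=125.3948 intr=0.0000 cont=0.0484 V=0.0484[hold]  S*(1)=-
k=0: j=0 S=112.1400 intr=0.0000 cont=0.5236 V=0.5236[hold]  S*(0)=-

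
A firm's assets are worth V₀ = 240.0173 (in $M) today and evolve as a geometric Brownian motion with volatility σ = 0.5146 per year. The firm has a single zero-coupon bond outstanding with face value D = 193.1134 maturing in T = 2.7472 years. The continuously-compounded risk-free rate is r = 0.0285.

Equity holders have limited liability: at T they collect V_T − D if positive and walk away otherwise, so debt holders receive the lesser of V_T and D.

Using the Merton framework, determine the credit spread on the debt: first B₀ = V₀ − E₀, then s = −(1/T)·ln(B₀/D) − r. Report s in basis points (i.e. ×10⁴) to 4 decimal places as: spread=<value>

spread=982.1134

Apply the equity-as-call identities (strike 193.1134, horizon 2.7472 years):
d₁ = [ln(V₀/D) + (r + σ²/2)T] / (σ√T)
   = [ln(240.0173/193.1134) + (0.0285 + 0.5·0.5146²)·2.7472] / (0.5146·√2.7472)
   = [0.217433 + 0.442043] / 0.852933 = 0.773186
d₂ = d₁ − σ√T = 0.773186 − 0.852933 = -0.079747
N(d₁) = 0.780294,  N(d₂) = 0.468219,  e^(−rT) = 0.924691
E₀ = V₀·N(d₁) − D·e^(−rT)·N(d₂)
   = 240.0173·0.780294 − 193.1134·0.924691·0.468219 = 103.673971
B₀ = V₀ − E₀ = 240.0173 − 103.673971 = 136.343329
spread = −(1/T)·ln(B₀/D) − r = −(1/2.7472)·ln(136.343329/193.1134) − 0.0285 = 0.09821134
in basis points: 0.09821134 × 10⁴ = 982.1134 bp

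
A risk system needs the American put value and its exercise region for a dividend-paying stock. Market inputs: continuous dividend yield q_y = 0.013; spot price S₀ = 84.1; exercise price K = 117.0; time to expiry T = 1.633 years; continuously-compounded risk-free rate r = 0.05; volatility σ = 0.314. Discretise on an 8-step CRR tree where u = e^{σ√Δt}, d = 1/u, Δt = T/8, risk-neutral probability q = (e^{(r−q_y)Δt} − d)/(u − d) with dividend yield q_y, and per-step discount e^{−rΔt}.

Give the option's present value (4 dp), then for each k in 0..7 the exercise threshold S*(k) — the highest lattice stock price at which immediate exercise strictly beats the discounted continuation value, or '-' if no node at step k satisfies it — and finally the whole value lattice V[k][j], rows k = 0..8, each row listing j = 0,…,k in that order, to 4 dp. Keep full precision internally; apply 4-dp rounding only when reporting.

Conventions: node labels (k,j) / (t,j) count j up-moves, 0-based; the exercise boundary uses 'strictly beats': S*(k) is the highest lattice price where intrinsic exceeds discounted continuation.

Δt=0.20413  u=1.15242  d=0.86774  q=0.49122  discount=0.98985
step 8 (expiry): payoffs max(K−S,0) = 89.9664 81.0973 69.3185 53.6753 32.9000 5.3088 0.0000 0.0000 0.0000
step 7: (k=7,j=0): S=31.1541, K−S=85.8459, hold=84.7404 ⇒ V=85.8459 exercise | (k=7,j=1): S=41.3750, K−S=75.6250, hold=74.5466 ⇒ V=75.6250 exercise | (k=7,j=2): S=54.9492, K−S=62.0508, hold=61.0084 ⇒ V=62.0508 exercise | (k=7,j=3): S=72.9767, K−S=44.0233, hold=43.0286 ⇒ V=44.0233 exercise | (k=7,j=4): S=96.9187, K−S=20.0813, hold=19.1501 ⇒ V=20.0813 exercise | (k=7,j=5): S=128.7154, K−S=0.0000, hold=2.6736 ⇒ V=2.6736 continue | (k=7,j=6): S=170.9439, K−S=0.0000, hold=0.0000 ⇒ V=0.0000 continue | (k=7,j=7): S=227.0266, K−S=0.0000, hold=0.0000 ⇒ V=0.0000 continue  boundary S*=96.9187
step 6: (k=6,j=0): S=35.9027, K−S=81.0973, hold=80.0044 ⇒ V=81.0973 exercise | (k=6,j=1): S=47.6815, K−S=69.3185, hold=68.2568 ⇒ V=69.3185 exercise | (k=6,j=2): S=63.3247, K−S=53.6753, hold=52.6551 ⇒ V=53.6753 exercise | (k=6,j=3): S=84.1000, K−S=32.9000, hold=31.9348 ⇒ V=32.9000 exercise | (k=6,j=4): S=111.6912, K−S=5.3088, hold=11.4131 ⇒ V=11.4131 continue | (k=6,j=5): S=148.3345, K−S=0.0000, hold=1.3464 ⇒ V=1.3464 continue | (k=6,j=6): S=196.9995, K−S=0.0000, hold=0.0000 ⇒ V=0.0000 continue  boundary S*=84.1000
step 5: (k=5,j=0): S=41.3750, K−S=75.6250, hold=74.5466 ⇒ V=75.6250 exercise | (k=5,j=1): S=54.9492, K−S=62.0508, hold=61.0084 ⇒ V=62.0508 exercise | (k=5,j=2): S=72.9767, K−S=44.0233, hold=43.0286 ⇒ V=44.0233 exercise | (k=5,j=3): S=96.9187, K−S=20.0813, hold=22.1183 ⇒ V=22.1183 continue | (k=5,j=4): S=128.7154, K−S=0.0000, hold=6.4025 ⇒ V=6.4025 continue | (k=5,j=5): S=170.9439, K−S=0.0000, hold=0.6781 ⇒ V=0.6781 continue  boundary S*=72.9767
step 4: (k=4,j=0): S=47.6815, K−S=69.3185, hold=68.2568 ⇒ V=69.3185 exercise | (k=4,j=1): S=63.3247, K−S=53.6753, hold=52.6551 ⇒ V=53.6753 exercise | (k=4,j=2): S=84.1000, K−S=32.9000, hold=32.9252 ⇒ V=32.9252 continue | (k=4,j=3): S=111.6912, K−S=5.3088, hold=14.2521 ⇒ V=14.2521 continue | (k=4,j=4): S=148.3345, K−S=0.0000, hold=3.5540 ⇒ V=3.5540 continue  boundary S*=63.3247
step 3: (k=3,j=0): S=54.9492, K−S=62.0508, hold=61.0084 ⇒ V=62.0508 exercise | (k=3,j=1): S=72.9767, K−S=44.0233, hold=43.0409 ⇒ V=44.0233 exercise | (k=3,j=2): S=96.9187, K−S=20.0813, hold=23.5114 ⇒ V=23.5114 continue | (k=3,j=3): S=128.7154, K−S=0.0000, hold=8.9056 ⇒ V=8.9056 continue  boundary S*=72.9767
step 2: (k=2,j=0): S=63.3247, K−S=53.6753, hold=52.6551 ⇒ V=53.6753 exercise | (k=2,j=1): S=84.1000, K−S=32.9000, hold=33.6026 ⇒ V=33.6026 continue | (k=2,j=2): S=111.6912, K−S=5.3088, hold=16.1708 ⇒ V=16.1708 continue  boundary S*=63.3247
step 1: (k=1,j=0): S=72.9767, K−S=44.0233, hold=43.3702 ⇒ V=44.0233 exercise | (k=1,j=1): S=96.9187, K−S=20.0813, hold=24.7854 ⇒ V=24.7854 continue  boundary S*=72.9767
step 0: (k=0,j=0): S=84.1000, K−S=32.9000, hold=34.2221 ⇒ V=34.2221 continue  boundary S*=-

price = 34.2221
boundary = - 72.9767 63.3247 72.9767 63.3247 72.9767 84.1000 96.9187
tree:
34.2221
44.0233 24.7854
53.6753 33.6026 16.1708
62.0508 44.0233 23.5114 8.9056
69.3185 53.6753 32.9252 14.2521 3.5540
75.6250 62.0508 44.0233 22.1183 6.4025 0.6781
81.0973 69.3185 53.6753 32.9000 11.4131 1.3464 0.0000
85.8459 75.6250 62.0508 44.0233 20.0813 2.6736 0.0000 0.0000
89.9664 81.0973 69.3185 53.6753 32.9000 5.3088 0.0000 0.0000 0.0000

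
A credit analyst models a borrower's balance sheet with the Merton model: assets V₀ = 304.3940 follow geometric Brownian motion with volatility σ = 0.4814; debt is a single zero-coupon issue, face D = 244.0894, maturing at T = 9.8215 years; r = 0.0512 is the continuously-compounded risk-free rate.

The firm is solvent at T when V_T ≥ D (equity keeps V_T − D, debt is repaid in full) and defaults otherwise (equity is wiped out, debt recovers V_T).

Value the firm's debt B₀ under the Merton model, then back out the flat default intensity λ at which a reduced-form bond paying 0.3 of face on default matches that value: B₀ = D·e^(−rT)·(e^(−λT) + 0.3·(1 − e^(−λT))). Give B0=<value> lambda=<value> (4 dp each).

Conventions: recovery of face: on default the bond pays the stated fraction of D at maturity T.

B0=90.8946 lambda=0.0811

Work the structural quantities from V₀ = 304.3940 against face 244.0894:
d₁ = [ln(V₀/D) + (r + σ²/2)T] / (σ√T)
   = [ln(304.3940/244.0894) + (0.0512 + 0.5·0.4814²)·9.8215] / (0.4814·√9.8215)
   = [0.220788 + 1.640907] / 1.508673 = 1.233996
d₂ = d₁ − σ√T = 1.233996 − 1.508673 = -0.274677
N(d₁) = 0.891398,  N(d₂) = 0.391782,  e^(−rT) = 0.604798
E₀ = V₀·N(d₁) − D·e^(−rT)·N(d₂)
   = 304.3940·0.891398 − 244.0894·0.604798·0.391782 = 213.499359
B₀ = V₀ − E₀ = 304.3940 − 213.499359 = 90.894641
e^(−λT) = (B₀·e^(rT)/D − 0.3)/(1 − 0.3) = (90.8946·1.653445/244.0894 − 0.3)/0.7 = 0.45101960
λ = −ln(0.45101960)/9.8215 = 0.081072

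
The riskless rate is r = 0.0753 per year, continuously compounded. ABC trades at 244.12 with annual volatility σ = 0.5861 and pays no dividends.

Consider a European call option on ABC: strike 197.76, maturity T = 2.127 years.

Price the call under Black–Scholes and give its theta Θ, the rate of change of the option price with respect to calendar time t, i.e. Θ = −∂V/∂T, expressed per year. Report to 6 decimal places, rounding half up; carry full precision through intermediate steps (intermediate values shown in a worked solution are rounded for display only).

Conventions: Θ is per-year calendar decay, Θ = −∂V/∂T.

price = 111.945418
Θ = -19.882374

σ√T = 0.5861·√2.127 = 0.854782
d₁ = (ln(S/K) + (r+σ²/2)T) / (σ√T) = (ln(244.12/197.76) + (0.0753+0.5861²/2)·2.127) / 0.854782 = (0.210606 + 0.525489) / 0.854782 = 0.861149
d₂ = d₁ − σ√T = 0.861149 − 0.854782 = 0.006367
e^{−rT} = 0.852005
N(d₁) = 0.805422,  N(d₂) = 0.502540
Call price V = S·N(d₁) − K·e^{−rT}·N(d₂) = 196.619644 − 84.674226 = 111.945418
φ(d₁) = (1/√(2π))·e^{−d₁²/2} = 0.275346
Θ = −S·φ(d₁)·σ/(2√T) − r·K·e^{−rT}·N(d₂) = −13.506404 − 6.375969 = -19.882374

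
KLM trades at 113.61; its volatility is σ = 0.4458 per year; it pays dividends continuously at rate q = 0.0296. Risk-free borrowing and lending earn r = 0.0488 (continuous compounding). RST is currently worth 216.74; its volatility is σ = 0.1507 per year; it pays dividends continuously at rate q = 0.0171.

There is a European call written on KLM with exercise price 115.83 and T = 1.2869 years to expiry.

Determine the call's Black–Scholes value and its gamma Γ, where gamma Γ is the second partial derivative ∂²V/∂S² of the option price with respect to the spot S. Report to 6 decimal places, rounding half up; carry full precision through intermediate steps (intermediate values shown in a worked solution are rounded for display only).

σ√T = 0.4458·√1.2869 = 0.505723
d₁ = (ln(S/K) + (r−q+σ²/2)T) / (σ√T) = (ln(113.61/115.83) + (0.0488−0.0296+0.4458²/2)·1.2869) / 0.505723 = (-0.019352 + 0.152586) / 0.505723 = 0.263453
d₂ = d₁ − σ√T = 0.263453 − 0.505723 = -0.242270
e^{−rT} = 0.939131
e^{−qT} = 0.962624
N(d₁) = 0.603899,  N(d₂) = 0.404286
Call price V = S·e^{−qT}·N(d₁) − K·e^{−rT}·N(d₂) = 66.044675 − 43.977981 = 22.066694
φ(d₁) = (1/√(2π))·e^{−d₁²/2} = 0.385335
Γ = e^{−qT}·φ(d₁) / (S·σ·√T) = 0.006456

price = 22.066694
Γ = 0.006456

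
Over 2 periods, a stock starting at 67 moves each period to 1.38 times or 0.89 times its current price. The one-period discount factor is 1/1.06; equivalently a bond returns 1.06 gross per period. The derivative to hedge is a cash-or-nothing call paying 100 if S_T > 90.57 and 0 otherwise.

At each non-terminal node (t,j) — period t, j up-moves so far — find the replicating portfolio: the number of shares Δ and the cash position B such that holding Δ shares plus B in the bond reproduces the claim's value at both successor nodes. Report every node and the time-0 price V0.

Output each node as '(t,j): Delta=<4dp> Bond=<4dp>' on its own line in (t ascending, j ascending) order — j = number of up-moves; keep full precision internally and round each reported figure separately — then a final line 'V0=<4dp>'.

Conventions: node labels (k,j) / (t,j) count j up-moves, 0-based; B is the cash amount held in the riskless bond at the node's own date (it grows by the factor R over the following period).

(0,0): Delta=0.9970 Bond=-56.0835
(1,0): Delta=0.0000 Bond=0.0000
(1,1): Delta=2.2072 Bond=-171.3516
V0=10.7126

Under the risk-neutral measure, an up-move has probability p* = (R−d)/(u−d) = 0.3469 and values discount at R = 1.06.
Payoffs at expiry: V(2,0)=0.0000, V(2,1)=0.0000, V(2,2)=100.0000
(1,0): S=59.6300. Δ = (V_up−V_dn)/(S_up−S_dn) = (0.0000−0.0000)/(82.2894−53.0707) = 0.0000. V = [p*·0.0000 + (1−p*)·0.0000]/1.06 = 0.0000. B = V − Δ·S = 0.0000.
(1,1): S=92.4600. Δ = (V_up−V_dn)/(S_up−S_dn) = (100.0000−0.0000)/(127.5948−82.2894) = 2.2072. V = [p*·100.0000 + (1−p*)·0.0000]/1.06 = 32.7301. B = V − Δ·S = -171.3516.
(0,0): S=67.0000. Δ = (V_up−V_dn)/(S_up−S_dn) = (32.7301−0.0000)/(92.4600−59.6300) = 0.9970. V = [p*·32.7301 + (1−p*)·0.0000]/1.06 = 10.7126. B = V − Δ·S = -56.0835.
Check: Δ(0,0)·S0 + B(0,0) = 10.7126 = V0.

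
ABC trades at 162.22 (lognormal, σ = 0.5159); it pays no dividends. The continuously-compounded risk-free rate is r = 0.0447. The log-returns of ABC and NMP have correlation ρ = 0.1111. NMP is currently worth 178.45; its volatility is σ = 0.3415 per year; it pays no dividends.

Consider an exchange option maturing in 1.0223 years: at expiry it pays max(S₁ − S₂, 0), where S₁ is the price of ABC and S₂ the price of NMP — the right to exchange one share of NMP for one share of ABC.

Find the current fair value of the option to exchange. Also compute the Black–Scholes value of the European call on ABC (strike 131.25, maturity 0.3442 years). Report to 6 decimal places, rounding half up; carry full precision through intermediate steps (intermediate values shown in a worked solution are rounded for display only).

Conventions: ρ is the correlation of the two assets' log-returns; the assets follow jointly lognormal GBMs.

exchange price = 32.076557
price(ABC call K=131.25) = 38.676989

σ_eff = √(σ₁² + σ₂² − 2ρσ₁σ₂) = √(0.5159² + 0.3415² − 2·0.1111·0.5159·0.3415) = 0.586198
d₁ = (ln(S₁/S₂) + (q₂ − q₁ + σ_eff²/2)T) / (σ_eff√T) = (ln(162.22/178.45) + (0.0 − 0.0 + 0.171814)·1.0223) / 0.592698 = 0.135466
d₂ = d₁ − σ_eff√T = 0.135466 − 0.592698 = -0.457232
N(d₁) = 0.553878,  N(d₂) = 0.323752
V = S₁·e^{−q₁T}·N(d₁) − S₂·e^{−q₂T}·N(d₂) = 89.850131 − 57.773575 = 32.076557
[vanilla: ABC call K=131.25]
σ√T = 0.5159·√0.3442 = 0.302671
d₁ = (ln(S/K) + (r+σ²/2)T) / (σ√T) = (ln(162.22/131.25) + (0.0447+0.5159²/2)·0.3442) / 0.302671 = (0.211850 + 0.061191) / 0.302671 = 0.902102
d₂ = d₁ − σ√T = 0.902102 − 0.302671 = 0.599431
e^{−rT} = 0.984732
N(d₁) = 0.816499,  N(d₂) = 0.725557
price = S·N(d₁) − K·e^{−rT}·N(d₂) = 132.452407 − 93.775419 = 38.676989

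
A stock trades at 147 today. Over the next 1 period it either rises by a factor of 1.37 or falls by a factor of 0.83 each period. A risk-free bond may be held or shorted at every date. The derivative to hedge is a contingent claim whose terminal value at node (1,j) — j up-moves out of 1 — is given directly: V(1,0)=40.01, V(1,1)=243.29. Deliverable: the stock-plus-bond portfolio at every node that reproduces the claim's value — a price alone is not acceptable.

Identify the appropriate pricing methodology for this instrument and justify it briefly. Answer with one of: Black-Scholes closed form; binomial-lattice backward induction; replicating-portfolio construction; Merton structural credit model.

Key observation: the deliverable is the dynamic trading strategy on the 1-step tree (spot 147, moves 1.37 and 0.83), so the valuation must go through the node-by-node replicating-portfolio solve.

framework: replicating-portfolio construction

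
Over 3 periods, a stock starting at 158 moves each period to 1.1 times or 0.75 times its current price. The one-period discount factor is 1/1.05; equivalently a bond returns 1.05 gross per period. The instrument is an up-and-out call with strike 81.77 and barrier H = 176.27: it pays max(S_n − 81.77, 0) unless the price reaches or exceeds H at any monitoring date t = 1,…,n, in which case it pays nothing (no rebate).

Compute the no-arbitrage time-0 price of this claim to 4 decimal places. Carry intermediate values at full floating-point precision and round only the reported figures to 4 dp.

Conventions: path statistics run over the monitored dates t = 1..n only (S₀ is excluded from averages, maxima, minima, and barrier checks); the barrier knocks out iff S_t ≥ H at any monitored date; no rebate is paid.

Under the martingale measure an up-move has probability p* = 0.8571; value the claim as the probability-weighted average of per-path payoffs, discounted 3 periods at R = 1.05.
Enumerate all 2^3 = 8 price paths (U = up ×1.1, D = down ×0.75); each path with k up-moves has probability p*^k·(1−p*)^(3−k).
DDD: M=118.5000, payoff=0.0000, prob=0.002915
UDD: M=173.8000, payoff=15.9925, prob=0.017493
DUD: M=130.3500, payoff=15.9925, prob=0.017493
UUD: M=191.1800, payoff=0.0000, prob=0.104956
DDU: M=118.5000, payoff=15.9925, prob=0.017493
UDU: M=173.8000, payoff=61.6150, prob=0.104956
DUU: M=143.3850, payoff=61.6150, prob=0.104956
UUU: M=210.2980, payoff=0.0000, prob=0.629738
Price = Σ prob·payoff / R^3 = 13.773017 / 1.157625 = 11.8977

price = 11.8977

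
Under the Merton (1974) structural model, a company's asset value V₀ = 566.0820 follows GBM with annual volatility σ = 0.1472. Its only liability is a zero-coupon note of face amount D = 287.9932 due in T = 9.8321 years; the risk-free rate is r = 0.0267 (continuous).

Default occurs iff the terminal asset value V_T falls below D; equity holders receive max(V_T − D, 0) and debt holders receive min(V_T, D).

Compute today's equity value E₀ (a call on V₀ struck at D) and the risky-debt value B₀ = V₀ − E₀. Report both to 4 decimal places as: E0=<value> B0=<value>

Apply the equity-as-call identities (strike 287.9932, horizon 9.8321 years):
d₁ = [ln(V₀/D) + (r + σ²/2)T] / (σ√T)
   = [ln(566.0820/287.9932) + (0.0267 + 0.5·0.1472²)·9.8321] / (0.1472·√9.8321)
   = [0.675802 + 0.369037] / 0.461563 = 2.263698
d₂ = d₁ − σ√T = 2.263698 − 0.461563 = 1.802135
N(d₁) = 0.988204,  N(d₂) = 0.964238,  e^(−rT) = 0.769113
E₀ = V₀·N(d₁) − D·e^(−rT)·N(d₂)
   = 566.0820·0.988204 − 287.9932·0.769113·0.964238 = 345.826197
B₀ = V₀ − E₀ = 566.0820 − 345.826197 = 220.255803

E0=345.8262 B0=220.2558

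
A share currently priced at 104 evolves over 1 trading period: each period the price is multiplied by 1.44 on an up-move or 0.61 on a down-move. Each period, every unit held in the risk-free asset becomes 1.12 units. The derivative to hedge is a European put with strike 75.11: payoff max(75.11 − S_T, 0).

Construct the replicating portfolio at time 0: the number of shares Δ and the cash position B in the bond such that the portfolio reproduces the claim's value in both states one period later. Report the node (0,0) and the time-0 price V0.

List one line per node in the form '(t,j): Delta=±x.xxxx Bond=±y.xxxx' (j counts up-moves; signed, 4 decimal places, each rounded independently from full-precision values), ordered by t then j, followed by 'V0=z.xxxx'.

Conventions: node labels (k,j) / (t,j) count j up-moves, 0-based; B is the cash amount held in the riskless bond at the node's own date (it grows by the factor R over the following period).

No-arbitrage ⇒ martingale measure with p* = (R−d)/(u−d) = 0.6145.
Payoffs at expiry: V(1,0)=11.6700, V(1,1)=0.0000
  t=0,j=0: stock 104.0000 → up 149.7600 (V=0.0000), down 63.4400 (V=11.6700). Price 4.0172; hedge Δ=-0.1352, bond B=18.0775.
As a check, the time-0 holding Δ(0,0)·S0 + B(0,0) comes to 4.0172 — exactly V0.

(0,0): Delta=-0.1352 Bond=18.0775
V0=4.0172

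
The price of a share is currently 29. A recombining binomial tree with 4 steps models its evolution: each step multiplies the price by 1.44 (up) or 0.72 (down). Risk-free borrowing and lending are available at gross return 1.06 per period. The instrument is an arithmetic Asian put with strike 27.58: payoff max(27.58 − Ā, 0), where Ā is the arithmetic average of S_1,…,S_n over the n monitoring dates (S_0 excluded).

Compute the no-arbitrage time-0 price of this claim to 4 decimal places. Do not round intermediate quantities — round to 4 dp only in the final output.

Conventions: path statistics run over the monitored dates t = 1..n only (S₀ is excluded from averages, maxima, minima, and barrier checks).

price = 2.6957

Under the martingale measure an up-move has probability p* = 0.4722; value the claim as the probability-weighted average of per-path payoffs, discounted 4 periods at R = 1.06.
Enumerate all 2^4 = 16 price paths (U = up ×1.44, D = down ×0.72); each path with k up-moves has probability p*^k·(1−p*)^(4−k).
DDDD: Ā=13.6328, payoff=13.9472, prob=0.077590
UDDD: Ā=27.2656, payoff=0.3144, prob=0.069422
DUDD: Ā=22.0456, payoff=5.5344, prob=0.069422
UUDD: Ā=44.0912, payoff=0.0000, prob=0.062115
DDUD: Ā=18.2872, payoff=9.2928, prob=0.069422
UDUD: Ā=36.5744, payoff=0.0000, prob=0.062115
DUUD: Ā=31.3544, payoff=0.0000, prob=0.062115
UUUD: Ā=62.7088, payoff=0.0000, prob=0.055576
DDDU: Ā=15.5812, payoff=11.9988, prob=0.069422
UDDU: Ā=31.1623, payoff=0.0000, prob=0.062115
DUDU: Ā=25.9423, payoff=1.6377, prob=0.062115
UUDU: Ā=51.8846, payoff=0.0000, prob=0.055576
DDUU: Ā=22.1839, payoff=5.3961, prob=0.062115
UDUU: Ā=44.3678, payoff=0.0000, prob=0.055576
DUUU: Ā=39.1478, payoff=0.0000, prob=0.055576
UUUU: Ā=78.2957, payoff=0.0000, prob=0.049726
Price = Σ prob·payoff / R^4 = 3.403215 / 1.262477 = 2.6957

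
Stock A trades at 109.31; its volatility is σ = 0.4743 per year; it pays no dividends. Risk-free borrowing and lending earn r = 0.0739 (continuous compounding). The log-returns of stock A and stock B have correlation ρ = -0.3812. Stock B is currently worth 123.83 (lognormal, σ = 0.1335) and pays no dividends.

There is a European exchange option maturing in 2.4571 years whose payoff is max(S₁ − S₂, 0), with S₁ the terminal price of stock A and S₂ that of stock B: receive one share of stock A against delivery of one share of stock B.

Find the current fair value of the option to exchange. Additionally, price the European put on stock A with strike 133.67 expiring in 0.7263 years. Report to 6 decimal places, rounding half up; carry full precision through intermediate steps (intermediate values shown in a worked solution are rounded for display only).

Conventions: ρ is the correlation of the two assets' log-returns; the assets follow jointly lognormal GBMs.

σ_eff = √(σ₁² + σ₂² − 2ρσ₁σ₂) = √(0.4743² + 0.1335² − 2·-0.3812·0.4743·0.1335) = 0.539497
d₁ = (ln(S₁/S₂) + (q₂ − q₁ + σ_eff²/2)T) / (σ_eff√T) = (ln(109.31/123.83) + (0.0 − 0.0 + 0.145529)·2.4571) / 0.845669 = 0.275352
d₂ = d₁ − σ_eff√T = 0.275352 − 0.845669 = -0.570318
N(d₁) = 0.608477,  N(d₂) = 0.284231
V = S₁·e^{−q₁T}·N(d₁) − S₂·e^{−q₂T}·N(d₂) = 66.512620 − 35.196345 = 31.316276
[vanilla: stock A put K=133.67]
σ√T = 0.4743·√0.7263 = 0.404214
d₁ = (ln(S/K) + (r+σ²/2)T) / (σ√T) = (ln(109.31/133.67) + (0.0739+0.4743²/2)·0.7263) / 0.404214 = (-0.201186 + 0.135368) / 0.404214 = -0.162830
d₂ = d₁ − σ√T = -0.162830 − 0.404214 = -0.567044
e^{−rT} = 0.947741
N(−d₁) = 0.564674,  N(−d₂) = 0.714658
price = K·e^{−rT}·N(−d₂) − S·N(−d₁) = 90.536143 − 61.724509 = 28.811635

exchange price = 31.316276
price(stock A put K=133.67) = 28.811635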